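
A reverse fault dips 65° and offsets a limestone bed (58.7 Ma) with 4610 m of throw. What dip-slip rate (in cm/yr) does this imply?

0.00867 cm/yr

dip-slip = throw / sin(dip) = 4610 m / sin(65°) = 5087 m
rate = 5087 m / 58.7 Ma = 0.0000867 m/yr = 0.00867 cm/yr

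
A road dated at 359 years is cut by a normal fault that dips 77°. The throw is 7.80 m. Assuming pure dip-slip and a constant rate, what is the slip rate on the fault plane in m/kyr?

dip-slip = throw / sin(dip) = 7.80 m / sin(77°) = 8.005 m
rate = 8.005 m / 359 years = 0.0223 m/yr = 22.3 m/kyr

22.3 m/kyr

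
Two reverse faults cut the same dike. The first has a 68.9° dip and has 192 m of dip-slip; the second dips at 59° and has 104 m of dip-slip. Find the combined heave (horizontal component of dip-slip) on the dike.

heave_A = 192 × cos(68.9°) = 69.12 m
heave_B = 104 × cos(59°) = 53.56 m
total = 69.12 + 53.56 = 123 m

123 m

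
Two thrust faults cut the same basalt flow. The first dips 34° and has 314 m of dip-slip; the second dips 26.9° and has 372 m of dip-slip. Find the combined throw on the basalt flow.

throw_A = 314 × sin(34°) = 175.6 m
throw_B = 372 × sin(26.9°) = 168.3 m
total = 175.6 + 168.3 = 344 m

344 m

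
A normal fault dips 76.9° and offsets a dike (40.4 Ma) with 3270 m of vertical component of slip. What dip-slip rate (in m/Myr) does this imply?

83.1 m/Myr

dip-slip = throw / sin(dip) = 3270 m / sin(76.9°) = 3357 m
rate = 3357 m / 40.4 Ma = 0.0000831 m/yr = 83.1 m/Myr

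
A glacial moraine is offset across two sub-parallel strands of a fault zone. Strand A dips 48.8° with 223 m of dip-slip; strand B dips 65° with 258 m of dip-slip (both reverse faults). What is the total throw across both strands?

402 m

throw_A = 223 × sin(48.8°) = 167.8 m
throw_B = 258 × sin(65°) = 233.8 m
total = 167.8 + 233.8 = 402 m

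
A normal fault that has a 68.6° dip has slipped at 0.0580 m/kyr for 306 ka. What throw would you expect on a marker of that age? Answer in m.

16.5 m

dip-slip = rate × time = 0.0580 m/kyr × 306 ka = 17.75 m
throw = dip-slip × sin(dip) = 17.75 × sin(68.6°) = 16.5 m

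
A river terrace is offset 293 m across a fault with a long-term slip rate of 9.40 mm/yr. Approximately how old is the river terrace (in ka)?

31.2 ka

age = offset / rate = 293 m / (9.40 mm/yr) = 31200 yr = 31.2 ka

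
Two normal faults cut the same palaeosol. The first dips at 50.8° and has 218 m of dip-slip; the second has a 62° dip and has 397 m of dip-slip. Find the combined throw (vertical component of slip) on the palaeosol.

throw_A = 218 × sin(50.8°) = 168.9 m
throw_B = 397 × sin(62°) = 350.5 m
total = 168.9 + 350.5 = 519 m

519 m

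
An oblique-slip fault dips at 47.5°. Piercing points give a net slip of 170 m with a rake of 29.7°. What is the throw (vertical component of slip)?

dip-slip = net slip × sin(rake) = 170 m × sin(29.7°) = 84.23 m
throw = dip-slip × sin(dip) = 84.23 × sin(47.5°) = 62.1 m

62.1 m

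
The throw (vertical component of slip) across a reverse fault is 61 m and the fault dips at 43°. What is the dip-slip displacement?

dip-slip = throw / sin(dip) = 61 / sin(43°) = 89.4 m

89.4 m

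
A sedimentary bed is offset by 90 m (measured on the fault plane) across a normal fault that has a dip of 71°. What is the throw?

85.1 m

throw = dip-slip × sin(dip) = 90 m × sin(71°) = 85.1 m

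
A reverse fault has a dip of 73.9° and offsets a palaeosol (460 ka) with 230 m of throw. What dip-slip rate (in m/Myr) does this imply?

520 m/Myr

dip-slip = throw / sin(dip) = 230 m / sin(73.9°) = 239.4 m
rate = 239.4 m / 460 ka = 0.000520 m/yr = 520 m/Myr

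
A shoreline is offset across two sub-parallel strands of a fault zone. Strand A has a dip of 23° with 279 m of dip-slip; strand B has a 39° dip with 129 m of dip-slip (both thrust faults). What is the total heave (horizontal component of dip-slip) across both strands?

357 m

heave_A = 279 × cos(23°) = 256.8 m
heave_B = 129 × cos(39°) = 100.3 m
total = 256.8 + 100.3 = 357 m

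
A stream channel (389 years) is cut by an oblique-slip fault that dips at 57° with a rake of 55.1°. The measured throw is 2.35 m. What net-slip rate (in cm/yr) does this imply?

dip-slip = throw / sin(dip) = 2.35 / sin(57°) = 2.802 m
net slip = dip-slip / sin(rake) = 2.802 / sin(55.1°) = 3.417 m
rate = 3.417 m / 389 years = 0.00878 m/yr = 0.878 cm/yr

0.878 cm/yr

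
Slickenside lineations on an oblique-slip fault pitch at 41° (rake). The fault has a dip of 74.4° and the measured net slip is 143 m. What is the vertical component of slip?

90.4 m

dip-slip = net slip × sin(rake) = 143 m × sin(41°) = 93.82 m
throw = dip-slip × sin(dip) = 93.82 × sin(74.4°) = 90.4 m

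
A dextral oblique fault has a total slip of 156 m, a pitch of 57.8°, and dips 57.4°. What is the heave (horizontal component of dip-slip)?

71.1 m

dip-slip = net slip × sin(rake) = 156 m × sin(57.8°) = 132 m
heave = dip-slip × cos(dip) = 132 × cos(57.4°) = 71.1 m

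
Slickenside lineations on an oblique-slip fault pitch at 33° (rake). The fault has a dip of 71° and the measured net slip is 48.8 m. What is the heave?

dip-slip = net slip × sin(rake) = 48.8 m × sin(33°) = 26.58 m
heave = dip-slip × cos(dip) = 26.58 × cos(71°) = 8.65 m

8.65 m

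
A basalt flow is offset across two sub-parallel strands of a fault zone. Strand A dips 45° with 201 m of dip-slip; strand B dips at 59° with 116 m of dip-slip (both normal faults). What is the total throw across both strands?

throw_A = 201 × sin(45°) = 142.1 m
throw_B = 116 × sin(59°) = 99.43 m
total = 142.1 + 99.43 = 242 m

242 m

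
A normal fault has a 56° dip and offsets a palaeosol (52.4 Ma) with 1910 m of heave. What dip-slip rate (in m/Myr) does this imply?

65.2 m/Myr

dip-slip = heave / cos(dip) = 1910 m / cos(56°) = 3416 m
rate = 3416 m / 52.4 Ma = 0.0000652 m/yr = 65.2 m/Myr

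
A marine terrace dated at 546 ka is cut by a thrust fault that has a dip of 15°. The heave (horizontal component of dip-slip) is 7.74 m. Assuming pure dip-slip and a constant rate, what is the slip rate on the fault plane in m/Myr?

dip-slip = heave / cos(dip) = 7.74 m / cos(15°) = 8.013 m
rate = 8.013 m / 546 ka = 0.0000147 m/yr = 14.7 m/Myr

14.7 m/Myr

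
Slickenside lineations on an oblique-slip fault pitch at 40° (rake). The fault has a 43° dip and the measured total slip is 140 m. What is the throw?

dip-slip = net slip × sin(rake) = 140 m × sin(40°) = 89.99 m
throw = dip-slip × sin(dip) = 89.99 × sin(43°) = 61.4 m

61.4 m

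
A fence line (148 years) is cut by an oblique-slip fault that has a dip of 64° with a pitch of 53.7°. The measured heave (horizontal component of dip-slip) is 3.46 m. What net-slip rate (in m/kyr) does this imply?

66.2 m/kyr

dip-slip = heave / cos(dip) = 3.46 / cos(64°) = 7.893 m
net slip = dip-slip / sin(rake) = 7.893 / sin(53.7°) = 9.793 m
rate = 9.793 m / 148 years = 0.0662 m/yr = 66.2 m/kyr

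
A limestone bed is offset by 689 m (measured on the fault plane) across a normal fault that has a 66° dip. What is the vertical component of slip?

629 m

throw = dip-slip × sin(dip) = 689 m × sin(66°) = 629 m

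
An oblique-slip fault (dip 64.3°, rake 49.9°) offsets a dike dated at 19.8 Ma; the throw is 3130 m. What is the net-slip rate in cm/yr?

0.0229 cm/yr

dip-slip = throw / sin(dip) = 3130 / sin(64.3°) = 3474 m
net slip = dip-slip / sin(rake) = 3474 / sin(49.9°) = 4541 m
rate = 4541 m / 19.8 Ma = 0.000229 m/yr = 0.0229 cm/yr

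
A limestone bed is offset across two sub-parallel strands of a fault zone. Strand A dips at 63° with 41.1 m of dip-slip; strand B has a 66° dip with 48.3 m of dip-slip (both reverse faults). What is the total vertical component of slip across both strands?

80.7 m

throw_A = 41.1 × sin(63°) = 36.62 m
throw_B = 48.3 × sin(66°) = 44.12 m
total = 36.62 + 44.12 = 80.7 m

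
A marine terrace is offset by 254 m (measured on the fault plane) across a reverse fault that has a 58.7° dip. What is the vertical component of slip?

217 m

throw = dip-slip × sin(dip) = 254 m × sin(58.7°) = 217 m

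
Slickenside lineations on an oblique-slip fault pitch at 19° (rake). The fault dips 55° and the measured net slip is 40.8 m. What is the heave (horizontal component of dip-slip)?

dip-slip = net slip × sin(rake) = 40.8 m × sin(19°) = 13.28 m
heave = dip-slip × cos(dip) = 13.28 × cos(55°) = 7.62 m

7.62 m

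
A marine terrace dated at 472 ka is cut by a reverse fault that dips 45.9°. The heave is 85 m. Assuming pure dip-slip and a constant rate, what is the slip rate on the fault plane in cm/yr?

dip-slip = heave / cos(dip) = 85 m / cos(45.9°) = 122.1 m
rate = 122.1 m / 472 ka = 0.000259 m/yr = 0.0259 cm/yr

0.0259 cm/yr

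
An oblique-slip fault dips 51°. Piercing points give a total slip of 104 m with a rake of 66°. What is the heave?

59.8 m

dip-slip = net slip × sin(rake) = 104 m × sin(66°) = 95.01 m
heave = dip-slip × cos(dip) = 95.01 × cos(51°) = 59.8 m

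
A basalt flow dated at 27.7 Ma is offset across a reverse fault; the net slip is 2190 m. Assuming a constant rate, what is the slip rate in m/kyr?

rate = 2190 m / 27.7 Ma = 0.0000791 m/yr = 0.0791 m/kyr

0.0791 m/kyr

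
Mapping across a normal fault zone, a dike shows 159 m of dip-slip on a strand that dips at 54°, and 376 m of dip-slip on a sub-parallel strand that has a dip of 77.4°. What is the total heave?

175 m

heave_A = 159 × cos(54°) = 93.46 m
heave_B = 376 × cos(77.4°) = 82.02 m
total = 93.46 + 82.02 = 175 m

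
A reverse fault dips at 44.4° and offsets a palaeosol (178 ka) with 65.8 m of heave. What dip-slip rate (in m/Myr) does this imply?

517 m/Myr

dip-slip = heave / cos(dip) = 65.8 m / cos(44.4°) = 92.10 m
rate = 92.10 m / 178 ka = 0.000517 m/yr = 517 m/Myr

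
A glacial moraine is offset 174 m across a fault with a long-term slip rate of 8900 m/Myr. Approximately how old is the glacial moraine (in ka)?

19.6 ka

age = offset / rate = 174 m / (8900 m/Myr) = 19600 yr = 19.6 ka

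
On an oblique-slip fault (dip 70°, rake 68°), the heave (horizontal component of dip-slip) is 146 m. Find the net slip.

460 m

dip-slip = heave / cos(dip) = 146 / cos(70°) = 426.9 m
net slip = dip-slip / sin(rake) = 426.9 / sin(68°) = 460 m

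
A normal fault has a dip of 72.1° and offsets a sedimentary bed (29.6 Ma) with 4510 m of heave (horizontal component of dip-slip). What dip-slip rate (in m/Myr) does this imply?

496 m/Myr

dip-slip = heave / cos(dip) = 4510 m / cos(72.1°) = 14670 m
rate = 14670 m / 29.6 Ma = 0.000496 m/yr = 496 m/Myr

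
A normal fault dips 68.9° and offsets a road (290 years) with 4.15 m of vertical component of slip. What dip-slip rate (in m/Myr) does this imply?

dip-slip = throw / sin(dip) = 4.15 m / sin(68.9°) = 4.448 m
rate = 4.448 m / 290 years = 0.0153 m/yr = 15300 m/Myr

15300 m/Myr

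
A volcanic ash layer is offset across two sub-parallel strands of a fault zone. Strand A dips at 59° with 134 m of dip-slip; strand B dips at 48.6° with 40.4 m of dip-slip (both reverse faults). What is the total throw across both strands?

145 m

throw_A = 134 × sin(59°) = 114.9 m
throw_B = 40.4 × sin(48.6°) = 30.30 m
total = 114.9 + 30.30 = 145 m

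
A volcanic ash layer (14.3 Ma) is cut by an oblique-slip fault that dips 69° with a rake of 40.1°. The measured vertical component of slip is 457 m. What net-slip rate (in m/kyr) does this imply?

0.0531 m/kyr

dip-slip = throw / sin(dip) = 457 / sin(69°) = 489.5 m
net slip = dip-slip / sin(rake) = 489.5 / sin(40.1°) = 760 m
rate = 760 m / 14.3 Ma = 0.0000531 m/yr = 0.0531 m/kyr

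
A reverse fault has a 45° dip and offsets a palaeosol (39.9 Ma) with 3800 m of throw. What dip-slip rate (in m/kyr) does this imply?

0.135 m/kyr

dip-slip = throw / sin(dip) = 3800 m / sin(45°) = 5374 m
rate = 5374 m / 39.9 Ma = 0.000135 m/yr = 0.135 m/kyr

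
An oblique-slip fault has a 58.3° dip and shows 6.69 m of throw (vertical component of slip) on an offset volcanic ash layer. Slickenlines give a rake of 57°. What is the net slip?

9.38 m

dip-slip = throw / sin(dip) = 6.69 / sin(58.3°) = 7.863 m
net slip = dip-slip / sin(rake) = 7.863 / sin(57°) = 9.38 m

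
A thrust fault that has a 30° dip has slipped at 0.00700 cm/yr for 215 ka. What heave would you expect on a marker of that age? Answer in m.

dip-slip = rate × time = 0.00700 cm/yr × 215 ka = 15.05 m
heave = dip-slip × cos(dip) = 15.05 × cos(30°) = 13 m

13 m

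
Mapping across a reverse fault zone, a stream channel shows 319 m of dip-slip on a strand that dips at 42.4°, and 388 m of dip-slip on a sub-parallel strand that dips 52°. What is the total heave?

heave_A = 319 × cos(42.4°) = 235.6 m
heave_B = 388 × cos(52°) = 238.9 m
total = 235.6 + 238.9 = 474 m

474 m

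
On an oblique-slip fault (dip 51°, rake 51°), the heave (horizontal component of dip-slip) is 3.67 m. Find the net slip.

7.50 m

dip-slip = heave / cos(dip) = 3.67 / cos(51°) = 5.832 m
net slip = dip-slip / sin(rake) = 5.832 / sin(51°) = 7.50 m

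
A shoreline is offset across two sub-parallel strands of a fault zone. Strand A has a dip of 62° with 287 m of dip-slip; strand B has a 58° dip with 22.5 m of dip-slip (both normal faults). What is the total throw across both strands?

throw_A = 287 × sin(62°) = 253.4 m
throw_B = 22.5 × sin(58°) = 19.08 m
total = 253.4 + 19.08 = 272 m

272 m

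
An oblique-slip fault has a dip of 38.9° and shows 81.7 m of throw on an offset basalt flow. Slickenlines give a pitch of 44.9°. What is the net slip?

184 m

dip-slip = throw / sin(dip) = 81.7 / sin(38.9°) = 130.1 m
net slip = dip-slip / sin(rake) = 130.1 / sin(44.9°) = 184 m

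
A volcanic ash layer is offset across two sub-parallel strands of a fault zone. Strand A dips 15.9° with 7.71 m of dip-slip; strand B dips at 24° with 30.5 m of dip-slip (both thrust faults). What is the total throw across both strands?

throw_A = 7.71 × sin(15.9°) = 2.112 m
throw_B = 30.5 × sin(24°) = 12.41 m
total = 2.112 + 12.41 = 14.5 m

14.5 m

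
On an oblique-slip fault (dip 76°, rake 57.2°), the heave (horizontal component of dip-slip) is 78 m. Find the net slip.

dip-slip = heave / cos(dip) = 78 / cos(76°) = 322.4 m
net slip = dip-slip / sin(rake) = 322.4 / sin(57.2°) = 384 m

384 m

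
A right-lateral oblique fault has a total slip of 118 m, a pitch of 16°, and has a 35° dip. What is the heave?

26.6 m

dip-slip = net slip × sin(rake) = 118 m × sin(16°) = 32.53 m
heave = dip-slip × cos(dip) = 32.53 × cos(35°) = 26.6 m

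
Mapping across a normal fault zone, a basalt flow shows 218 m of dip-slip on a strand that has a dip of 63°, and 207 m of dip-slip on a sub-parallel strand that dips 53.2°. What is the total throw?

360 m

throw_A = 218 × sin(63°) = 194.2 m
throw_B = 207 × sin(53.2°) = 165.8 m
total = 194.2 + 165.8 = 360 m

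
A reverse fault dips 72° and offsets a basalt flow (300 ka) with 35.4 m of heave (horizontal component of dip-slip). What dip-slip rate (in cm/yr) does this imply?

0.0382 cm/yr

dip-slip = heave / cos(dip) = 35.4 m / cos(72°) = 114.6 m
rate = 114.6 m / 300 ka = 0.000382 m/yr = 0.0382 cm/yr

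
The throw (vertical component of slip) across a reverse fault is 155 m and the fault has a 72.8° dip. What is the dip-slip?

dip-slip = throw / sin(dip) = 155 / sin(72.8°) = 162 m

162 m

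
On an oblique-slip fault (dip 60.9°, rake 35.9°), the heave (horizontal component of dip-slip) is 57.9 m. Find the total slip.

dip-slip = heave / cos(dip) = 57.9 / cos(60.9°) = 119.1 m
net slip = dip-slip / sin(rake) = 119.1 / sin(35.9°) = 203 m

203 m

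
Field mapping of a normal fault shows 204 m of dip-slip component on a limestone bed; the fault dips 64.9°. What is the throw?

throw = dip-slip × sin(dip) = 204 m × sin(64.9°) = 185 m

185 m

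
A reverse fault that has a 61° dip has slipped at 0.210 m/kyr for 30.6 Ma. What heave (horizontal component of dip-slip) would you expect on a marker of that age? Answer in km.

3.12 km

dip-slip = rate × time = 0.210 m/kyr × 30.6 Ma = 6426 m
heave = dip-slip × cos(dip) = 6426 × cos(61°) = 3120 m = 3.12 km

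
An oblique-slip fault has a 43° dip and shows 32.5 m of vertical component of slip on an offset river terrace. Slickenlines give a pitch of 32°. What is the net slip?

89.9 m

dip-slip = throw / sin(dip) = 32.5 / sin(43°) = 47.65 m
net slip = dip-slip / sin(rake) = 47.65 / sin(32°) = 89.9 m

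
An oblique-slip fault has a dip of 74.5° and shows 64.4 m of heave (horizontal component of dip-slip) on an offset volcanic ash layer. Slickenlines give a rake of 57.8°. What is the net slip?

285 m

dip-slip = heave / cos(dip) = 64.4 / cos(74.5°) = 241 m
net slip = dip-slip / sin(rake) = 241 / sin(57.8°) = 285 m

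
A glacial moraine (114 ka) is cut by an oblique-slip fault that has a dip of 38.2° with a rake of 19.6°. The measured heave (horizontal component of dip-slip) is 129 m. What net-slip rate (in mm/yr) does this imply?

4.29 mm/yr

dip-slip = heave / cos(dip) = 129 / cos(38.2°) = 164.2 m
net slip = dip-slip / sin(rake) = 164.2 / sin(19.6°) = 489.3 m
rate = 489.3 m / 114 ka = 0.00429 m/yr = 4.29 mm/yr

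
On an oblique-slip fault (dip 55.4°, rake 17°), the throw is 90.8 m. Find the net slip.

377 m

dip-slip = throw / sin(dip) = 90.8 / sin(55.4°) = 110.3 m
net slip = dip-slip / sin(rake) = 110.3 / sin(17°) = 377 m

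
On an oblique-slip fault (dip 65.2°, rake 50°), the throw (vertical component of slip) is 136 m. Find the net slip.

dip-slip = throw / sin(dip) = 136 / sin(65.2°) = 149.8 m
net slip = dip-slip / sin(rake) = 149.8 / sin(50°) = 196 m

196 m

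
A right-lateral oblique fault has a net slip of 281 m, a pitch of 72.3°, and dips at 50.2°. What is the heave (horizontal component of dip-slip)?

dip-slip = net slip × sin(rake) = 281 m × sin(72.3°) = 267.7 m
heave = dip-slip × cos(dip) = 267.7 × cos(50.2°) = 171 m

171 m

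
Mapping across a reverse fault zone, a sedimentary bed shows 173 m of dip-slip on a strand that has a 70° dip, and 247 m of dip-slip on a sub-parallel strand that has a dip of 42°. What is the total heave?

243 m

heave_A = 173 × cos(70°) = 59.17 m
heave_B = 247 × cos(42°) = 183.6 m
total = 59.17 + 183.6 = 243 m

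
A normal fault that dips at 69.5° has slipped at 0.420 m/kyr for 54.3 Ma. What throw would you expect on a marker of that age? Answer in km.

dip-slip = rate × time = 0.420 m/kyr × 54.3 Ma = 22810 m
throw = dip-slip × sin(dip) = 22810 × sin(69.5°) = 21400 m = 21.4 km

21.4 km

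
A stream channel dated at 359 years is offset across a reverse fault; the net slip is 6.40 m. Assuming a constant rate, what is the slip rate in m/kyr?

rate = 6.40 m / 359 years = 0.0178 m/yr = 17.8 m/kyr

17.8 m/kyr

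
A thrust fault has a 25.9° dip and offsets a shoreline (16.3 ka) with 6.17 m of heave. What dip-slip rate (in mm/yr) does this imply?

dip-slip = heave / cos(dip) = 6.17 m / cos(25.9°) = 6.859 m
rate = 6.859 m / 16.3 ka = 0.000421 m/yr = 0.421 mm/yr

0.421 mm/yr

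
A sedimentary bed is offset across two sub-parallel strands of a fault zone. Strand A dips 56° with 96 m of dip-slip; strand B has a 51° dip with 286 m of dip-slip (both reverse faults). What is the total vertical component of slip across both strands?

302 m

throw_A = 96 × sin(56°) = 79.59 m
throw_B = 286 × sin(51°) = 222.3 m
total = 79.59 + 222.3 = 302 m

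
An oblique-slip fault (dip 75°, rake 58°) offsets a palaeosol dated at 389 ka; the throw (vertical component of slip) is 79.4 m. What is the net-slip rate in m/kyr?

dip-slip = throw / sin(dip) = 79.4 / sin(75°) = 82.20 m
net slip = dip-slip / sin(rake) = 82.20 / sin(58°) = 96.93 m
rate = 96.93 m / 389 ka = 0.000249 m/yr = 0.249 m/kyr

0.249 m/kyr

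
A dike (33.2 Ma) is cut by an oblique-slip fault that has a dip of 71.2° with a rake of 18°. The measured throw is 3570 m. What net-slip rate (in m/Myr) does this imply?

368 m/Myr

dip-slip = throw / sin(dip) = 3570 / sin(71.2°) = 3771 m
net slip = dip-slip / sin(rake) = 3771 / sin(18°) = 12200 m
rate = 12200 m / 33.2 Ma = 0.000368 m/yr = 368 m/Myr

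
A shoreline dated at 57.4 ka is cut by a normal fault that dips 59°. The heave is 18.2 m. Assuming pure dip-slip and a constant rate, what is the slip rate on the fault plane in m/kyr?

dip-slip = heave / cos(dip) = 18.2 m / cos(59°) = 35.34 m
rate = 35.34 m / 57.4 ka = 0.000616 m/yr = 0.616 m/kyr

0.616 m/kyr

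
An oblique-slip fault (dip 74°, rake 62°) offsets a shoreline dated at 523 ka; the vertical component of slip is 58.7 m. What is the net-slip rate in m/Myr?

dip-slip = throw / sin(dip) = 58.7 / sin(74°) = 61.07 m
net slip = dip-slip / sin(rake) = 61.07 / sin(62°) = 69.16 m
rate = 69.16 m / 523 ka = 0.000132 m/yr = 132 m/Myr

132 m/Myr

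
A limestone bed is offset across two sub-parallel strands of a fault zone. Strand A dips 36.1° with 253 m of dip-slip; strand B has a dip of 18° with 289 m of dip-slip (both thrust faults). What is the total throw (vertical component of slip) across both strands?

throw_A = 253 × sin(36.1°) = 149.1 m
throw_B = 289 × sin(18°) = 89.31 m
total = 149.1 + 89.31 = 238 m

238 m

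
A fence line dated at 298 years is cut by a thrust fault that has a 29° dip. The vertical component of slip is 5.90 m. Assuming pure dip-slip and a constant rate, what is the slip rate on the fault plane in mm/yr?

40.8 mm/yr

dip-slip = throw / sin(dip) = 5.90 m / sin(29°) = 12.17 m
rate = 12.17 m / 298 years = 0.0408 m/yr = 40.8 mm/yr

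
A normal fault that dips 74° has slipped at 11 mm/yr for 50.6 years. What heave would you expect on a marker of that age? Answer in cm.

15.3 cm

dip-slip = rate × time = 11 mm/yr × 50.6 years = 0.5566 m
heave = dip-slip × cos(dip) = 0.5566 × cos(74°) = 0.153 m = 15.3 cm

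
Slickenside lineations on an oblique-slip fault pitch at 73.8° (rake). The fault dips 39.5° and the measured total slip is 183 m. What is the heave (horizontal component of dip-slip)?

dip-slip = net slip × sin(rake) = 183 m × sin(73.8°) = 175.7 m
heave = dip-slip × cos(dip) = 175.7 × cos(39.5°) = 136 m

136 m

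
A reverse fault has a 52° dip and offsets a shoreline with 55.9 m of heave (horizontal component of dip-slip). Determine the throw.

71.5 m

throw = heave × tan(dip) = 55.9 × tan(52°) = 71.5 m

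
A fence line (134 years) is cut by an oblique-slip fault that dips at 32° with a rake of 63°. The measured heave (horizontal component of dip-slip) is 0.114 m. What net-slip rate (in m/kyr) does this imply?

1.13 m/kyr

dip-slip = heave / cos(dip) = 0.114 / cos(32°) = 0.1344 m
net slip = dip-slip / sin(rake) = 0.1344 / sin(63°) = 0.1509 m
rate = 0.1509 m / 134 years = 0.00113 m/yr = 1.13 m/kyr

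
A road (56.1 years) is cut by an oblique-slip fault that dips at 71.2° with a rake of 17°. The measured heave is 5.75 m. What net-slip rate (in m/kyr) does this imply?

dip-slip = heave / cos(dip) = 5.75 / cos(71.2°) = 17.84 m
net slip = dip-slip / sin(rake) = 17.84 / sin(17°) = 61.03 m
rate = 61.03 m / 56.1 years = 1.09 m/yr = 1090 m/kyr

1090 m/kyr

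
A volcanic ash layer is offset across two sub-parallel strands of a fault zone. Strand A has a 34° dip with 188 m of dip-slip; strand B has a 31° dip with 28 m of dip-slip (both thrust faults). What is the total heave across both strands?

heave_A = 188 × cos(34°) = 155.9 m
heave_B = 28 × cos(31°) = 24 m
total = 155.9 + 24 = 180 m

180 m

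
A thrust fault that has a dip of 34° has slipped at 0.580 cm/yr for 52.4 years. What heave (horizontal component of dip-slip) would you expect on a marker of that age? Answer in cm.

dip-slip = rate × time = 0.580 cm/yr × 52.4 years = 0.3039 m
heave = dip-slip × cos(dip) = 0.3039 × cos(34°) = 0.252 m = 25.2 cm

25.2 cm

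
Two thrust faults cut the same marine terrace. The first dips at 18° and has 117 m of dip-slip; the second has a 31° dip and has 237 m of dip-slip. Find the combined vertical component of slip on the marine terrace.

throw_A = 117 × sin(18°) = 36.15 m
throw_B = 237 × sin(31°) = 122.1 m
total = 36.15 + 122.1 = 158 m

158 m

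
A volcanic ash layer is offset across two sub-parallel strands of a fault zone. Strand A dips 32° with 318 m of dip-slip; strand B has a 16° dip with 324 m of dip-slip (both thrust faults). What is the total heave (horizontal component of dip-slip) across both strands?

581 m

heave_A = 318 × cos(32°) = 269.7 m
heave_B = 324 × cos(16°) = 311.4 m
total = 269.7 + 311.4 = 581 m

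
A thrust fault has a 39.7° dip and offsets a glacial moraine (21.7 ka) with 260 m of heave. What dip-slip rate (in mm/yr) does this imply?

15.6 mm/yr

dip-slip = heave / cos(dip) = 260 m / cos(39.7°) = 337.9 m
rate = 337.9 m / 21.7 ka = 0.0156 m/yr = 15.6 mm/yr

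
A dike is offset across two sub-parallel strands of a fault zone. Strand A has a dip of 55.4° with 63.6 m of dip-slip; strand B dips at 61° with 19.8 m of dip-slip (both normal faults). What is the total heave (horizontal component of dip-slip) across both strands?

heave_A = 63.6 × cos(55.4°) = 36.11 m
heave_B = 19.8 × cos(61°) = 9.599 m
total = 36.11 + 9.599 = 45.7 m

45.7 m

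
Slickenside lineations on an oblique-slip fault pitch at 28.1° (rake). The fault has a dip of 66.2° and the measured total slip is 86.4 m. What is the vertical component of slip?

dip-slip = net slip × sin(rake) = 86.4 m × sin(28.1°) = 40.70 m
throw = dip-slip × sin(dip) = 40.70 × sin(66.2°) = 37.2 m

37.2 m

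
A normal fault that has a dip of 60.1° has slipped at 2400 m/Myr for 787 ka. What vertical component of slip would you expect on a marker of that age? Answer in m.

dip-slip = rate × time = 2400 m/Myr × 787 ka = 1889 m
throw = dip-slip × sin(dip) = 1889 × sin(60.1°) = 1640 m

1640 m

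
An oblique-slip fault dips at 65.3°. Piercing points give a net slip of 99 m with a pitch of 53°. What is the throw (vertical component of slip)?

dip-slip = net slip × sin(rake) = 99 m × sin(53°) = 79.06 m
throw = dip-slip × sin(dip) = 79.06 × sin(65.3°) = 71.8 m

71.8 m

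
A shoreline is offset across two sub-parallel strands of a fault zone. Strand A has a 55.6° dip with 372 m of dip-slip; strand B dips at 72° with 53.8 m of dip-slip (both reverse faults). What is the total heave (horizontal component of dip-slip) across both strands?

heave_A = 372 × cos(55.6°) = 210.2 m
heave_B = 53.8 × cos(72°) = 16.63 m
total = 210.2 + 16.63 = 227 m

227 m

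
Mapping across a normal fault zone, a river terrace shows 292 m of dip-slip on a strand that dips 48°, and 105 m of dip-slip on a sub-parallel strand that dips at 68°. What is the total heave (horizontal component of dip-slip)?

235 m

heave_A = 292 × cos(48°) = 195.4 m
heave_B = 105 × cos(68°) = 39.33 m
total = 195.4 + 39.33 = 235 m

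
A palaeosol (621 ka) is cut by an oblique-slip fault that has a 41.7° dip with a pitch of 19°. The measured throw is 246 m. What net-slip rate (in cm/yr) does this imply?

0.183 cm/yr

dip-slip = throw / sin(dip) = 246 / sin(41.7°) = 369.8 m
net slip = dip-slip / sin(rake) = 369.8 / sin(19°) = 1136 m
rate = 1136 m / 621 ka = 0.00183 m/yr = 0.183 cm/yr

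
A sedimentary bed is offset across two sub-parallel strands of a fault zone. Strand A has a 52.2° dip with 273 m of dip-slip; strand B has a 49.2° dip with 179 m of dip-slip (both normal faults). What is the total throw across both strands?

351 m

throw_A = 273 × sin(52.2°) = 215.7 m
throw_B = 179 × sin(49.2°) = 135.5 m
total = 215.7 + 135.5 = 351 m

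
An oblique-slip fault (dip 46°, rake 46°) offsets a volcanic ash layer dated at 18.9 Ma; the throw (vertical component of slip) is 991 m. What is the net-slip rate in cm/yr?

0.0101 cm/yr

dip-slip = throw / sin(dip) = 991 / sin(46°) = 1378 m
net slip = dip-slip / sin(rake) = 1378 / sin(46°) = 1915 m
rate = 1915 m / 18.9 Ma = 0.000101 m/yr = 0.0101 cm/yr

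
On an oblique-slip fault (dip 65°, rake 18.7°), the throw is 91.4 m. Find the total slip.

315 m

dip-slip = throw / sin(dip) = 91.4 / sin(65°) = 100.8 m
net slip = dip-slip / sin(rake) = 100.8 / sin(18.7°) = 315 m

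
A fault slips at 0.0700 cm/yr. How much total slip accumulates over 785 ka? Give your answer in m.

550 m

slip = rate × time = 0.0700 cm/yr × 785 ka = 550 m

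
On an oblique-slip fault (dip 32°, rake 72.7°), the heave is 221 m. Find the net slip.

273 m

dip-slip = heave / cos(dip) = 221 / cos(32°) = 260.6 m
net slip = dip-slip / sin(rake) = 260.6 / sin(72.7°) = 273 m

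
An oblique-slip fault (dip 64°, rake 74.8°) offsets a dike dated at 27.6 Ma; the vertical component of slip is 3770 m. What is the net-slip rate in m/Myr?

157 m/Myr

dip-slip = throw / sin(dip) = 3770 / sin(64°) = 4195 m
net slip = dip-slip / sin(rake) = 4195 / sin(74.8°) = 4347 m
rate = 4347 m / 27.6 Ma = 0.000157 m/yr = 157 m/Myr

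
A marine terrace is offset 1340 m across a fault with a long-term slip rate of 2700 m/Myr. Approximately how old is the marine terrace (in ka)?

age = offset / rate = 1340 m / (2700 m/Myr) = 496000 yr = 496 ka

496 ka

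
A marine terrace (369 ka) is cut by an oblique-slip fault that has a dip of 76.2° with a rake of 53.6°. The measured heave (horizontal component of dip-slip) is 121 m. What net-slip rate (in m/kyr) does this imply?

1.71 m/kyr

dip-slip = heave / cos(dip) = 121 / cos(76.2°) = 507.3 m
net slip = dip-slip / sin(rake) = 507.3 / sin(53.6°) = 630.2 m
rate = 630.2 m / 369 ka = 0.00171 m/yr = 1.71 m/kyr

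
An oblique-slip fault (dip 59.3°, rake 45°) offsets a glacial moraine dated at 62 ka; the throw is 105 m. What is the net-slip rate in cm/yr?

0.279 cm/yr

dip-slip = throw / sin(dip) = 105 / sin(59.3°) = 122.1 m
net slip = dip-slip / sin(rake) = 122.1 / sin(45°) = 172.7 m
rate = 172.7 m / 62 ka = 0.00279 m/yr = 0.279 cm/yr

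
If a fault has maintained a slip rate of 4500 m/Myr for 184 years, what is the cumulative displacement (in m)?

0.828 m

slip = rate × time = 4500 m/Myr × 184 years = 0.828 m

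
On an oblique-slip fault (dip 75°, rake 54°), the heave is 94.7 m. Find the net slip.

452 m

dip-slip = heave / cos(dip) = 94.7 / cos(75°) = 365.9 m
net slip = dip-slip / sin(rake) = 365.9 / sin(54°) = 452 m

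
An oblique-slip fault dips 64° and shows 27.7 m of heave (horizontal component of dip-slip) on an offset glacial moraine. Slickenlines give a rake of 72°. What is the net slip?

66.4 m

dip-slip = heave / cos(dip) = 27.7 / cos(64°) = 63.19 m
net slip = dip-slip / sin(rake) = 63.19 / sin(72°) = 66.4 m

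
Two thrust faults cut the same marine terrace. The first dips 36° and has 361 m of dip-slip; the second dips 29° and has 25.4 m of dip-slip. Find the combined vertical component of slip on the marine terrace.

throw_A = 361 × sin(36°) = 212.2 m
throw_B = 25.4 × sin(29°) = 12.31 m
total = 212.2 + 12.31 = 225 m

225 m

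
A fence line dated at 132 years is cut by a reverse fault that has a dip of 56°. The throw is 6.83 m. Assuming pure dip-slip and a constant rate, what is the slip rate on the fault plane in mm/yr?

dip-slip = throw / sin(dip) = 6.83 m / sin(56°) = 8.238 m
rate = 8.238 m / 132 years = 0.0624 m/yr = 62.4 mm/yr

62.4 mm/yr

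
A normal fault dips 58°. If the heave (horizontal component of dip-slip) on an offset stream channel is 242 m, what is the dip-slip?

dip-slip = heave / cos(dip) = 242 / cos(58°) = 457 m

457 m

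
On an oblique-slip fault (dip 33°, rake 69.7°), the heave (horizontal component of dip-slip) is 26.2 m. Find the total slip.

dip-slip = heave / cos(dip) = 26.2 / cos(33°) = 31.24 m
net slip = dip-slip / sin(rake) = 31.24 / sin(69.7°) = 33.3 m

33.3 m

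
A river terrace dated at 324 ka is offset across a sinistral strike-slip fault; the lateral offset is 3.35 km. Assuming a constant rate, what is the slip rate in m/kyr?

rate = 3.35 km / 324 ka = 0.0103 m/yr = 10.3 m/kyr

10.3 m/kyr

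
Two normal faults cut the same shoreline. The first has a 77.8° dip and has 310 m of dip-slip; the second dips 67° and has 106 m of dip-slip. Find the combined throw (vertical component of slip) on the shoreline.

401 m

throw_A = 310 × sin(77.8°) = 303 m
throw_B = 106 × sin(67°) = 97.57 m
total = 303 + 97.57 = 401 m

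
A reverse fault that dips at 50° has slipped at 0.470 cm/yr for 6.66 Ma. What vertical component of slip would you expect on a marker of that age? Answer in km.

dip-slip = rate × time = 0.470 cm/yr × 6.66 Ma = 31300 m
throw = dip-slip × sin(dip) = 31300 × sin(50°) = 24000 m = 24 km

24 km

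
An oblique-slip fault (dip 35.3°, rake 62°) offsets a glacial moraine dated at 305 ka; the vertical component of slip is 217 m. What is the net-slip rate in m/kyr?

1.39 m/kyr

dip-slip = throw / sin(dip) = 217 / sin(35.3°) = 375.5 m
net slip = dip-slip / sin(rake) = 375.5 / sin(62°) = 425.3 m
rate = 425.3 m / 305 ka = 0.00139 m/yr = 1.39 m/kyr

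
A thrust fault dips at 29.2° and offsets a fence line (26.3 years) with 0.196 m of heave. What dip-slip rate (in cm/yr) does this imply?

dip-slip = heave / cos(dip) = 0.196 m / cos(29.2°) = 0.2245 m
rate = 0.2245 m / 26.3 years = 0.00854 m/yr = 0.854 cm/yr

0.854 cm/yr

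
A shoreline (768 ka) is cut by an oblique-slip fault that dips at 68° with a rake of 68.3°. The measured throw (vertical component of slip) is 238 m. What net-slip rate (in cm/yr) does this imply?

dip-slip = throw / sin(dip) = 238 / sin(68°) = 256.7 m
net slip = dip-slip / sin(rake) = 256.7 / sin(68.3°) = 276.3 m
rate = 276.3 m / 768 ka = 0.000360 m/yr = 0.0360 cm/yr

0.0360 cm/yr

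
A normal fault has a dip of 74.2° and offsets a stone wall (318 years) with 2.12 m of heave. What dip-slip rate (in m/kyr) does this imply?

dip-slip = heave / cos(dip) = 2.12 m / cos(74.2°) = 7.786 m
rate = 7.786 m / 318 years = 0.0245 m/yr = 24.5 m/kyr

24.5 m/kyr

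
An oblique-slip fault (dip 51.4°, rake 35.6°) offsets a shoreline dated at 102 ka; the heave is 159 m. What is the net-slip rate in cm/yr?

dip-slip = heave / cos(dip) = 159 / cos(51.4°) = 254.9 m
net slip = dip-slip / sin(rake) = 254.9 / sin(35.6°) = 437.8 m
rate = 437.8 m / 102 ka = 0.00429 m/yr = 0.429 cm/yr

0.429 cm/yr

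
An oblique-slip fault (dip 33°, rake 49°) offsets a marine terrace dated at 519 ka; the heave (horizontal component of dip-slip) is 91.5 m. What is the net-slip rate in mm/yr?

dip-slip = heave / cos(dip) = 91.5 / cos(33°) = 109.1 m
net slip = dip-slip / sin(rake) = 109.1 / sin(49°) = 144.6 m
rate = 144.6 m / 519 ka = 0.000279 m/yr = 0.279 mm/yr

0.279 mm/yr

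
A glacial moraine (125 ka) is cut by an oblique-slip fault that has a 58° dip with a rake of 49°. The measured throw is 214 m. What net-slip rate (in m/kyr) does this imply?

dip-slip = throw / sin(dip) = 214 / sin(58°) = 252.3 m
net slip = dip-slip / sin(rake) = 252.3 / sin(49°) = 334.4 m
rate = 334.4 m / 125 ka = 0.00267 m/yr = 2.67 m/kyr

2.67 m/kyr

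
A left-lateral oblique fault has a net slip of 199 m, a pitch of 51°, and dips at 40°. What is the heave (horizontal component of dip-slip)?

dip-slip = net slip × sin(rake) = 199 m × sin(51°) = 154.7 m
heave = dip-slip × cos(dip) = 154.7 × cos(40°) = 118 m

118 m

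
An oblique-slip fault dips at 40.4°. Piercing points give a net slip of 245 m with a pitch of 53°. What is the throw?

dip-slip = net slip × sin(rake) = 245 m × sin(53°) = 195.7 m
throw = dip-slip × sin(dip) = 195.7 × sin(40.4°) = 127 m

127 m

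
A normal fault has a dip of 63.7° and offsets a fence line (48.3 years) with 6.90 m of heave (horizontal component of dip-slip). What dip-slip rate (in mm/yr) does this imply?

dip-slip = heave / cos(dip) = 6.90 m / cos(63.7°) = 15.57 m
rate = 15.57 m / 48.3 years = 0.322 m/yr = 322 mm/yr

322 mm/yr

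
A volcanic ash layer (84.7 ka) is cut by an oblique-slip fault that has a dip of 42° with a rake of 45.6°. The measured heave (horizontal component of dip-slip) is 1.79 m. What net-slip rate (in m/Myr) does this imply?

39.8 m/Myr

dip-slip = heave / cos(dip) = 1.79 / cos(42°) = 2.409 m
net slip = dip-slip / sin(rake) = 2.409 / sin(45.6°) = 3.371 m
rate = 3.371 m / 84.7 ka = 0.0000398 m/yr = 39.8 m/Myr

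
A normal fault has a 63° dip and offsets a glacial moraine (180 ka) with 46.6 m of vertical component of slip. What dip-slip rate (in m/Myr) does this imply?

dip-slip = throw / sin(dip) = 46.6 m / sin(63°) = 52.30 m
rate = 52.30 m / 180 ka = 0.000291 m/yr = 291 m/Myr

291 m/Myr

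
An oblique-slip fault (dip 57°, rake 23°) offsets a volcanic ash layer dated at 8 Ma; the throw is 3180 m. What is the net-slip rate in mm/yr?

1.21 mm/yr

dip-slip = throw / sin(dip) = 3180 / sin(57°) = 3792 m
net slip = dip-slip / sin(rake) = 3792 / sin(23°) = 9704 m
rate = 9704 m / 8 Ma = 0.00121 m/yr = 1.21 mm/yr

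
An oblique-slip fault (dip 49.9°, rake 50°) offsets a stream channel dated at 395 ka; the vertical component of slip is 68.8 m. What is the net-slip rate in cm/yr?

0.0297 cm/yr

dip-slip = throw / sin(dip) = 68.8 / sin(49.9°) = 89.94 m
net slip = dip-slip / sin(rake) = 89.94 / sin(50°) = 117.4 m
rate = 117.4 m / 395 ka = 0.000297 m/yr = 0.0297 cm/yr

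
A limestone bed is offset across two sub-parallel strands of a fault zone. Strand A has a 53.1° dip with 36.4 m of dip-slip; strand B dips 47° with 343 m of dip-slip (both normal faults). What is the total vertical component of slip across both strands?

280 m

throw_A = 36.4 × sin(53.1°) = 29.11 m
throw_B = 343 × sin(47°) = 250.9 m
total = 29.11 + 250.9 = 280 m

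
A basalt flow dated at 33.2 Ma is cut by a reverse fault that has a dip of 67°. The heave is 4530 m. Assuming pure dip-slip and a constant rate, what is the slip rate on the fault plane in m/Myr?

349 m/Myr

dip-slip = heave / cos(dip) = 4530 m / cos(67°) = 11590 m
rate = 11590 m / 33.2 Ma = 0.000349 m/yr = 349 m/Myr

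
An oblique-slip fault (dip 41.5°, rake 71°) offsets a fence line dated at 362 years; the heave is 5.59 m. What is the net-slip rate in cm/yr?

dip-slip = heave / cos(dip) = 5.59 / cos(41.5°) = 7.464 m
net slip = dip-slip / sin(rake) = 7.464 / sin(71°) = 7.894 m
rate = 7.894 m / 362 years = 0.0218 m/yr = 2.18 cm/yr

2.18 cm/yr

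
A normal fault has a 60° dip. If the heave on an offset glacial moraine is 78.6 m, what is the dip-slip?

157 m

dip-slip = heave / cos(dip) = 78.6 / cos(60°) = 157 m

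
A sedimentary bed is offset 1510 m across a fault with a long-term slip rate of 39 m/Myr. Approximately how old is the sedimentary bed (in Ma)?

age = offset / rate = 1510 m / (39 m/Myr) = 3.87e+07 yr = 38.7 Ma

38.7 Ma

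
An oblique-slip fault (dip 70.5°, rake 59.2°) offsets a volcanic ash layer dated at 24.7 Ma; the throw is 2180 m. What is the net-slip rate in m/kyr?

0.109 m/kyr

dip-slip = throw / sin(dip) = 2180 / sin(70.5°) = 2313 m
net slip = dip-slip / sin(rake) = 2313 / sin(59.2°) = 2692 m
rate = 2692 m / 24.7 Ma = 0.000109 m/yr = 0.109 m/kyr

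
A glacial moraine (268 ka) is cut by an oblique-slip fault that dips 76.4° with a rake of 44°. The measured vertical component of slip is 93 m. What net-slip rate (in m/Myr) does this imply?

dip-slip = throw / sin(dip) = 93 / sin(76.4°) = 95.68 m
net slip = dip-slip / sin(rake) = 95.68 / sin(44°) = 137.7 m
rate = 137.7 m / 268 ka = 0.000514 m/yr = 514 m/Myr

514 m/Myr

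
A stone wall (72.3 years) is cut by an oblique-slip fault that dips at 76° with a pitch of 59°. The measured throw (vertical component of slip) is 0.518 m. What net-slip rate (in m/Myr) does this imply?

8610 m/Myr

dip-slip = throw / sin(dip) = 0.518 / sin(76°) = 0.5339 m
net slip = dip-slip / sin(rake) = 0.5339 / sin(59°) = 0.6228 m
rate = 0.6228 m / 72.3 years = 0.00861 m/yr = 8610 m/Myr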